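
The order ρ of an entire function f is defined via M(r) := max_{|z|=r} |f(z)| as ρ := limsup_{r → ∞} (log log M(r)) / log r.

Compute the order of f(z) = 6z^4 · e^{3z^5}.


M(r) = max_{|z|=r} |6|·|z|^4·|e^{3z^5}| = 6·r^4 · e^{3r^5} (the factors attain their maxima compatibly on |z|=r). Then log M(r) = log 6 + 4·log r + 3r^5, dominated by the last term, so log log M(r) ~ 5·log r. The polynomial factor 6z^4 contributes only a log r term and does not affect the order. ρ = 5.
Therefore ρ = 5.

Order ρ = 5.


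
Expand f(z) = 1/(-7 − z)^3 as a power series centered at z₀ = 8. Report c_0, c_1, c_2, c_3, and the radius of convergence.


Let w = z − z₀, so z = z₀ + w.
Then -7 − z = -7 − (z₀ + w) = (-7 − z₀) − w = -15 − w.
f(z) = 1/(-15 − w)^3 = (1/(-15)^3) · (1 − w/(-15))^{−3}.
By the binomial series (1−u)^{−3} = Σ_{n≥0} C(n+2, 2) u^n for |u|<1, with u = w/(-15):
  c_n = C(n+2, 2) / (-15)^(n+3).
  c_0 = 1/(-15)^3 = -1/3375.
  c_1 = 3/(-15)^4 = 1/16875.
  c_2 = 6/(-15)^5 = -2/253125.
  c_3 = 10/(-15)^6 = 2/2278125.
The series is valid for |w/d| < 1, i.e. |z − z₀| < |d|.
Radius of convergence: R = |-7 − z₀| = |-15| = 15 (distance from z₀ to the singularity z = -7).

c_0 = -1/3375, c_1 = 1/16875, c_2 = -2/253125, c_3 = 2/2278125; R = 15.


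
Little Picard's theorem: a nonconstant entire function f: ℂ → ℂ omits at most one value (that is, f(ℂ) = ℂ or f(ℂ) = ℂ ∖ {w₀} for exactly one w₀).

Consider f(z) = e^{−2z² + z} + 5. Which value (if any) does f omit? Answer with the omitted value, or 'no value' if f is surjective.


Little Picard bounds the complement of f(ℂ) to at most one point.
The exponent g(z) = −2z² + z is a nonconstant polynomial, hence surjective onto ℂ. So e^{g(z)} takes every value in {e^w : w ∈ ℂ} = ℂ ∖ {0}. Adding 5 shifts the range to ℂ ∖ {5}. f omits exactly 5.

Omitted value: 5.


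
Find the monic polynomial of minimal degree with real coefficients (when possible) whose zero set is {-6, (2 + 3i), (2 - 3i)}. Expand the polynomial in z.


The polynomial is p(z) = ∏_{α ∈ S} (z − α), where S = {-6, (2 + 3i), (2 - 3i)}.
Expanding the product yields: p(z) = z^3 + 2·z^2 -11·z + 78.
Note conjugate pairs combine to real quadratics: (z − (2+3i))(z − (2−3i)) = z² − 4z + 13.
The resulting polynomial has degree 3 and real coefficients as required.

p(z) = z^3 + 2·z^2 -11·z + 78.


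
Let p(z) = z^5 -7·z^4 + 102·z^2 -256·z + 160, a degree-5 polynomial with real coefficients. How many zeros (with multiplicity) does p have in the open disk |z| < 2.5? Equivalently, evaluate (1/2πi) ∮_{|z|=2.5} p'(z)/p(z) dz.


The zeros of p are: 1, (3 + 1i), (3 - 1i), 4, -4.
Their magnitudes are: 1, 3.162, 3.162, 4, 4.
Zeros with |z| < R = 2.5: 1.
Count = 1.
By the argument principle, (1/2πi) ∮_{|z|=R} p'(z)/p(z) dz equals exactly this count.

Number of zeros inside |z| < 2.5: 1.


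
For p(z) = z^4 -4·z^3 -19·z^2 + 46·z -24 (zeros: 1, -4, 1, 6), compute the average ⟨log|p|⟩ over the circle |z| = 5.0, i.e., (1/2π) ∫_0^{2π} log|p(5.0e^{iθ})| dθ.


Zeros: -4, 1, 1, 6; r = 5.0.
Inside |z| < r: -4, 1, 1. Outside (|z| ≥ r): 6.
p(0) = -24, so log|p(0)| = log(24) = 3.1781.
Apply Jensen: I(r) = log|p(0)| + Σ_k log(r/|z_k|), summed over zeros inside |z| < r.
  log(r/|z_k|) for z_k = 1: log(5.0/1) = 1.6094
  log(r/|z_k|) for z_k = -4: log(5.0/4) = 0.2231
  log(r/|z_k|) for z_k = 1: log(5.0/1) = 1.6094
  Outside zeros (6) contribute nothing to the Jensen sum.
Sum over inside zeros: 3.4420.
I(r) = log|p(0)| + (inside sum) = 3.1781 + 3.4420 = 6.6201.
Note: since some zeros are outside |z| ≤ r, the simplified n·log(r) form does NOT apply — only the inside zeros contribute.

I(r) ≈ 6.6201.


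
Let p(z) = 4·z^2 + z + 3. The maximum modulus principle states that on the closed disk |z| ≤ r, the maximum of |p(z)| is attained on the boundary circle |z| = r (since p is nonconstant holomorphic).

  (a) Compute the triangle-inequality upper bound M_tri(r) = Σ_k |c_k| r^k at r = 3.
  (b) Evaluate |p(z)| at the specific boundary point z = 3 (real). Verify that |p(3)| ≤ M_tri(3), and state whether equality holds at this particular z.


Coefficients: c_0 = 3, c_1 = 1, c_2 = 4. Radius r = 3.
Part (a). Triangle bound: M_tri(r) = Σ_k |c_k| r^k
  = |3|·3^0 + |1|·3^1 + |4|·3^2
  = 3 + 3 + 36 = 42.
This bounds M(r) := max_{|z|=r} |p(z)| from above; equality holds iff all terms c_k z^k can be made to align in phase at a single z on |z|=r.
Part (b). At z = 3 (real, on the circle |z| = r):
  p(3) = (3)·3^0 + (1)·3^1 + (4)·3^2 = 42.
  |p(3)| = 42.
Since all nonzero coefficients share the same sign, |p(3)| = 42 = M_tri(3); the triangle bound is attained at z = 3, so in fact M(r) = 42.

M_tri(3) = 42; |p(3)| = 42; equality at z=3: yes.


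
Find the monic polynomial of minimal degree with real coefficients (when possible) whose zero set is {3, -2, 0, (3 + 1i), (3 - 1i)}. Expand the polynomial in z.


The polynomial is p(z) = ∏_{α ∈ S} (z − α), where S = {3, -2, 0, (3 + 1i), (3 - 1i)}.
Expanding the product yields: p(z) = z^5 -7·z^4 + 10·z^3 + 26·z^2 -60·z.
Note conjugate pairs combine to real quadratics: (z − (3+1i))(z − (3−1i)) = z² − 6z + 10.
The resulting polynomial has degree 5 and real coefficients as required.

p(z) = z^5 -7·z^4 + 10·z^3 + 26·z^2 -60·z.


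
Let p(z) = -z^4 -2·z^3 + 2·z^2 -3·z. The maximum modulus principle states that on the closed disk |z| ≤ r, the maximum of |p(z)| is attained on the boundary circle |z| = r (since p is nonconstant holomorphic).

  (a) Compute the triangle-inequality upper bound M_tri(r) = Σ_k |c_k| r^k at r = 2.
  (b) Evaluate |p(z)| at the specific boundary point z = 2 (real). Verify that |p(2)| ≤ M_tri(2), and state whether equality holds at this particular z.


Coefficients: c_0 = 0, c_1 = -3, c_2 = 2, c_3 = -2, c_4 = -1. Radius r = 2.
Part (a). Triangle bound: M_tri(r) = Σ_k |c_k| r^k
  = |0|·2^0 + |-3|·2^1 + |2|·2^2 + |-2|·2^3 + |-1|·2^4
  = 0 + 6 + 8 + 16 + 16 = 46.
This bounds M(r) := max_{|z|=r} |p(z)| from above; equality holds iff all terms c_k z^k can be made to align in phase at a single z on |z|=r.
Part (b). At z = 2 (real, on the circle |z| = r):
  p(2) = (0)·2^0 + (-3)·2^1 + (2)·2^2 + (-2)·2^3 + (-1)·2^4 = -30.
  |p(2)| = 30.
Check: |p(2)| = 30 ≤ 46 = M_tri(2). ✓ Equality does not hold at z = 2 (the coefficients have mixed signs, so the terms do not all align in phase there).

M_tri(2) = 46; |p(2)| = 30; equality at z=2: no.


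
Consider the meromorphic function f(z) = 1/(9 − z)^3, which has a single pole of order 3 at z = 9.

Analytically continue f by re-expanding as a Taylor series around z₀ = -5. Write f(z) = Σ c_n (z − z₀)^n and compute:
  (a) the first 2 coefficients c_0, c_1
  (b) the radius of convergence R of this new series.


Let w = z − z₀, so z = z₀ + w.
Then 9 − z = 9 − (z₀ + w) = (9 − z₀) − w = 14 − w.
f(z) = 1/(14 − w)^3 = (1/(14)^3) · (1 − w/(14))^{−3}.
By the binomial series (1−u)^{−3} = Σ_{n≥0} C(n+2, 2) u^n for |u|<1, with u = w/(14):
  c_n = C(n+2, 2) / (14)^(n+3).
  c_0 = 1/(14)^3 = 1/2744.
  c_1 = 3/(14)^4 = 3/38416.
The series is valid for |w/d| < 1, i.e. |z − z₀| < |d|.
Radius of convergence: R = |9 − z₀| = |14| = 14 (distance from z₀ to the singularity z = 9).

c_0 = 1/2744, c_1 = 3/38416; R = 14.


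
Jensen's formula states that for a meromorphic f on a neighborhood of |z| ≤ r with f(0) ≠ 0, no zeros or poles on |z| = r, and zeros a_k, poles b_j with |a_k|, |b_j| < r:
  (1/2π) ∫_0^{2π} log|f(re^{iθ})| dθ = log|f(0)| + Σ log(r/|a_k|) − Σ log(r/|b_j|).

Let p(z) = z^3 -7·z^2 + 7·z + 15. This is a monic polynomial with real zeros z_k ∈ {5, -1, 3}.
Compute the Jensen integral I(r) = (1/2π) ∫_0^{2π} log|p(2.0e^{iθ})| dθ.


Zeros: -1, 3, 5; r = 2.0.
Inside |z| < r: -1. Outside (|z| ≥ r): 3, 5.
p(0) = 15, so log|p(0)| = log(15) = 2.7081.
Apply Jensen: I(r) = log|p(0)| + Σ_k log(r/|z_k|), summed over zeros inside |z| < r.
  log(r/|z_k|) for z_k = -1: log(2.0/1) = 0.6931
  Outside zeros (3, 5) contribute nothing to the Jensen sum.
Sum over inside zeros: 0.6931.
I(r) = log|p(0)| + (inside sum) = 2.7081 + 0.6931 = 3.4012.
Note: since some zeros are outside |z| ≤ r, the simplified n·log(r) form does NOT apply — only the inside zeros contribute.

I(r) ≈ 3.4012.


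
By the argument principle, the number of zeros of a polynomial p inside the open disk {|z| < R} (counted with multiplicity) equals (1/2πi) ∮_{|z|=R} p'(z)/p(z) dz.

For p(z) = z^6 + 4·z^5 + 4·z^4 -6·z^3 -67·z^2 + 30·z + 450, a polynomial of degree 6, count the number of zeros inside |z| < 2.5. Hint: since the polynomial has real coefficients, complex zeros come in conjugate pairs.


The zeros of p are: (-1 + 3i), (-1 - 3i), (2 + 1i), (2 - 1i), -3, -3.
Their magnitudes are: 3.162, 3.162, 2.236, 2.236, 3, 3.
Zeros with |z| < R = 2.5: (2 + 1i), (2 - 1i).
Count = 2.
By the argument principle, (1/2πi) ∮_{|z|=R} p'(z)/p(z) dz equals exactly this count.

Number of zeros inside |z| < 2.5: 2.


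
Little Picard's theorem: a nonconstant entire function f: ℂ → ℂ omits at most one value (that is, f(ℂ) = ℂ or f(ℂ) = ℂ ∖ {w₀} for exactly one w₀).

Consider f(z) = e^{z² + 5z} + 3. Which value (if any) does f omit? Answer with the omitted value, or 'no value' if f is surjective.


Little Picard bounds the complement of f(ℂ) to at most one point.
The exponent g(z) = z² + 5z is a nonconstant polynomial, hence surjective onto ℂ. So e^{g(z)} takes every value in {e^w : w ∈ ℂ} = ℂ ∖ {0}. Adding 3 shifts the range to ℂ ∖ {3}. f omits exactly 3.

Omitted value: 3.


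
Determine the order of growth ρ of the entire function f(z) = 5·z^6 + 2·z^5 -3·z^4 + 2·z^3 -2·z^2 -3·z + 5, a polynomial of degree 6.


|f(z)| ≤ Σ|c_k|·r^k = O(r^6) as r → ∞. Polynomial growth is O(e^{r^ε}) for every ε > 0 (since r^6/e^{r^ε} → 0), so ρ ≤ ε for all ε > 0, i.e. ρ = 0. Every nonconstant polynomial has order 0.
Therefore ρ = 0.

Order ρ = 0.


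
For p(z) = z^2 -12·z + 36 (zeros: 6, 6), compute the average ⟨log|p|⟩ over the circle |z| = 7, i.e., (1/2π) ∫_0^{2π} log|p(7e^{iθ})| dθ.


Zeros: 6, 6; r = 7.
Inside |z| < r: 6, 6. Outside (|z| ≥ r): ∅.
p(0) = 36, so log|p(0)| = log(36) = 3.5835.
Apply Jensen: I(r) = log|p(0)| + Σ_k log(r/|z_k|), summed over zeros inside |z| < r.
  log(r/|z_k|) for z_k = 6: log(7/6) = 0.1542
  log(r/|z_k|) for z_k = 6: log(7/6) = 0.1542
Sum over inside zeros: 0.3083.
I(r) = log|p(0)| + (inside sum) = 3.5835 + 0.3083 = 3.8918.
Closed form (all zeros inside, monic): I(r) = n·log(r) = 2·log(7) = 3.8918. ✓

I(r) ≈ 3.8918.


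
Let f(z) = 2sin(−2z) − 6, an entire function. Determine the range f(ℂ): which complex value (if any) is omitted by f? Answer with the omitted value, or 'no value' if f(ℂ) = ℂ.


Little Picard bounds the complement of f(ℂ) to at most one point.
sin is entire and surjective onto ℂ: for every w ∈ ℂ, sin(ζ) = w has a solution ζ ∈ ℂ (e.g., via the complex inverse arcsin). With ζ = −2z this gives z = ζ/(-2). Then 2·sin(−2z) takes every value in 2·ℂ = ℂ, and adding -6 is a bijection of ℂ. So f is surjective and omits no value. (Note: only on the real line is sin bounded by [−1, 1].)

Omitted value: no value.


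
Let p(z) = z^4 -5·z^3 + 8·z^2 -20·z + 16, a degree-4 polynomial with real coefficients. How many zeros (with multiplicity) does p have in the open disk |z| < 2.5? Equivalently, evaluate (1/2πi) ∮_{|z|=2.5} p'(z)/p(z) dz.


The zeros of p are: 1, (0 + 2i), (0 - 2i), 4.
Their magnitudes are: 1, 2, 2, 4.
Zeros with |z| < R = 2.5: 1, (0 + 2i), (0 - 2i).
Count = 3.
By the argument principle, (1/2πi) ∮_{|z|=R} p'(z)/p(z) dz equals exactly this count.

Number of zeros inside |z| < 2.5: 3.


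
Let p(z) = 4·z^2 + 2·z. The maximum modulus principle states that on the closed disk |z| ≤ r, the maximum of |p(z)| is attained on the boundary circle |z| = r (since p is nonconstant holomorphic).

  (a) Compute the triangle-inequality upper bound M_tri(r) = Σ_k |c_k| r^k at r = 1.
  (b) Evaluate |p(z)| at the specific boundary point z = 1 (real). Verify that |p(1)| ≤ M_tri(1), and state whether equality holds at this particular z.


Coefficients: c_0 = 0, c_1 = 2, c_2 = 4. Radius r = 1.
Part (a). Triangle bound: M_tri(r) = Σ_k |c_k| r^k
  = |0|·1^0 + |2|·1^1 + |4|·1^2
  = 0 + 2 + 4 = 6.
This bounds M(r) := max_{|z|=r} |p(z)| from above; equality holds iff all terms c_k z^k can be made to align in phase at a single z on |z|=r.
Part (b). At z = 1 (real, on the circle |z| = r):
  p(1) = (0)·1^0 + (2)·1^1 + (4)·1^2 = 6.
  |p(1)| = 6.
Since all nonzero coefficients share the same sign, |p(1)| = 6 = M_tri(1); the triangle bound is attained at z = 1, so in fact M(r) = 6.

M_tri(1) = 6; |p(1)| = 6; equality at z=1: yes.


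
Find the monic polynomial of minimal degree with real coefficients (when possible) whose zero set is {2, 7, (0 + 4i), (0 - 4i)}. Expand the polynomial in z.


The polynomial is p(z) = ∏_{α ∈ S} (z − α), where S = {2, 7, (0 + 4i), (0 - 4i)}.
Expanding the product yields: p(z) = z^4 -9·z^3 + 30·z^2 -144·z + 224.
Note conjugate pairs combine to real quadratics: (z − (0+4i))(z − (0−4i)) = z² + 16.
The resulting polynomial has degree 4 and real coefficients as required.

p(z) = z^4 -9·z^3 + 30·z^2 -144·z + 224.


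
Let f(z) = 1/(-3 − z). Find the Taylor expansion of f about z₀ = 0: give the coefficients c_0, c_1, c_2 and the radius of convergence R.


Let w = z − z₀, so z = z₀ + w.
Then -3 − z = -3 − (z₀ + w) = (-3 − z₀) − w = -3 − w.
f(z) = 1/(-3 − w) = (1/(-3)) · 1/(1 − w/(-3)) = Σ_{n≥0} w^n / (-3)^(n+1).
So c_n = 1/(-3)^(n+1):
  c_0 = 1/(-3)^1 = -1/3.
  c_1 = 1/(-3)^2 = 1/9.
  c_2 = 1/(-3)^3 = -1/27.
The series is valid for |w/d| < 1, i.e. |z − z₀| < |d|.
Radius of convergence: R = |-3 − z₀| = |-3| = 3 (distance from z₀ to the singularity z = -3).

c_0 = -1/3, c_1 = 1/9, c_2 = -1/27; R = 3.


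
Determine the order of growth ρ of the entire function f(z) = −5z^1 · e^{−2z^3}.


M(r) = max_{|z|=r} |-5|·|z|^1·|e^{−2z^3}| = 5·r^1 · e^{2r^3} (the factors attain their maxima compatibly on |z|=r). Then log M(r) = log 5 + 1·log r + 2r^3, dominated by the last term, so log log M(r) ~ 3·log r. The polynomial factor -5z^1 contributes only a log r term and does not affect the order. ρ = 3.
Therefore ρ = 3.

Order ρ = 3.


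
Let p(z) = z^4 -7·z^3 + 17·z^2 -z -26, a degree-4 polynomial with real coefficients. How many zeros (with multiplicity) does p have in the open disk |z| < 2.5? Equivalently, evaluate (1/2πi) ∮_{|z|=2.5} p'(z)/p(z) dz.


The zeros of p are: -1, (3 + 2i), (3 - 2i), 2.
Their magnitudes are: 1, 3.606, 3.606, 2.
Zeros with |z| < R = 2.5: -1, 2.
Count = 2.
By the argument principle, (1/2πi) ∮_{|z|=R} p'(z)/p(z) dz equals exactly this count.

Number of zeros inside |z| < 2.5: 2.


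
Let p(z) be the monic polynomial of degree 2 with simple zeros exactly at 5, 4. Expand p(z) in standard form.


The polynomial is p(z) = ∏_{α ∈ S} (z − α), where S = {5, 4}.
Expanding the product yields: p(z) = z^2 -9·z + 20.
The resulting polynomial has degree 2 and real coefficients as required.

p(z) = z^2 -9·z + 20.


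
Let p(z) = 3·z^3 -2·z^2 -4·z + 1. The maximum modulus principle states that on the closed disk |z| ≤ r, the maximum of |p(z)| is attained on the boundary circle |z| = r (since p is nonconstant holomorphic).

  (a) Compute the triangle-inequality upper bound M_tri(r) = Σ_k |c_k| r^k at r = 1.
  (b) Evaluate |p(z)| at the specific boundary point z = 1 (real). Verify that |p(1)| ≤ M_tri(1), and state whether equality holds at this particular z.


Coefficients: c_0 = 1, c_1 = -4, c_2 = -2, c_3 = 3. Radius r = 1.
Part (a). Triangle bound: M_tri(r) = Σ_k |c_k| r^k
  = |1|·1^0 + |-4|·1^1 + |-2|·1^2 + |3|·1^3
  = 1 + 4 + 2 + 3 = 10.
This bounds M(r) := max_{|z|=r} |p(z)| from above; equality holds iff all terms c_k z^k can be made to align in phase at a single z on |z|=r.
Part (b). At z = 1 (real, on the circle |z| = r):
  p(1) = (1)·1^0 + (-4)·1^1 + (-2)·1^2 + (3)·1^3 = -2.
  |p(1)| = 2.
Check: |p(1)| = 2 ≤ 10 = M_tri(1). ✓ Equality does not hold at z = 1 (the coefficients have mixed signs, so the terms do not all align in phase there).

M_tri(1) = 10; |p(1)| = 2; equality at z=1: no.


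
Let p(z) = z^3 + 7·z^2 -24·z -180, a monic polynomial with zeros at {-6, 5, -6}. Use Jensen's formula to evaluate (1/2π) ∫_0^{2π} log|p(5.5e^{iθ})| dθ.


Zeros: -6, -6, 5; r = 5.5.
Inside |z| < r: 5. Outside (|z| ≥ r): -6, -6.
p(0) = -180, so log|p(0)| = log(180) = 5.1930.
Apply Jensen: I(r) = log|p(0)| + Σ_k log(r/|z_k|), summed over zeros inside |z| < r.
  log(r/|z_k|) for z_k = 5: log(5.5/5) = 0.0953
  Outside zeros (-6, -6) contribute nothing to the Jensen sum.
Sum over inside zeros: 0.0953.
I(r) = log|p(0)| + (inside sum) = 5.1930 + 0.0953 = 5.2883.
Note: since some zeros are outside |z| ≤ r, the simplified n·log(r) form does NOT apply — only the inside zeros contribute.

I(r) ≈ 5.2883.


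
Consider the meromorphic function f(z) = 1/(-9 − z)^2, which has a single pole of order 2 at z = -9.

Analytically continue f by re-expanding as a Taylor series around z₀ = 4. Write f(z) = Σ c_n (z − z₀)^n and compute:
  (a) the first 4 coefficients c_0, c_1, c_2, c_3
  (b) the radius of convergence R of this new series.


Let w = z − z₀, so z = z₀ + w.
Then -9 − z = -9 − (z₀ + w) = (-9 − z₀) − w = -13 − w.
f(z) = 1/(-13 − w)^2 = (1/(-13)^2) · (1 − w/(-13))^{−2}.
By the binomial series (1−u)^{−2} = Σ_{n≥0} C(n+1, 1) u^n for |u|<1, with u = w/(-13):
  c_n = C(n+1, 1) / (-13)^(n+2).
  c_0 = 1/(-13)^2 = 1/169.
  c_1 = 2/(-13)^3 = -2/2197.
  c_2 = 3/(-13)^4 = 3/28561.
  c_3 = 4/(-13)^5 = -4/371293.
The series is valid for |w/d| < 1, i.e. |z − z₀| < |d|.
Radius of convergence: R = |-9 − z₀| = |-13| = 13 (distance from z₀ to the singularity z = -9).

c_0 = 1/169, c_1 = -2/2197, c_2 = 3/28561, c_3 = -4/371293; R = 13.


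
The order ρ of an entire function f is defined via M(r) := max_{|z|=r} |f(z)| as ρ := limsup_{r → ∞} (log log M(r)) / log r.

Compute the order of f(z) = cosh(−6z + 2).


cosh(w) is a linear combination of e^{iw} and e^{−iw} (or e^w, e^{−w} in the hyperbolic case), so |cosh(w)| ≤ e^{|w|}. With w = −6z + 2, |w| ≤ 6|z| + 2 = 6r + 2 on |z| = r, giving M(r) ≤ e^{6r + 2}, so ρ ≤ 1. On a suitable ray (z = it for sin/cos; z = t for sinh/cosh, t real → ∞), |cosh(−6z + 2)| grows like e^{6|t|}/2, so ρ ≥ 1. Hence ρ = 1.
Therefore ρ = 1.

Order ρ = 1.


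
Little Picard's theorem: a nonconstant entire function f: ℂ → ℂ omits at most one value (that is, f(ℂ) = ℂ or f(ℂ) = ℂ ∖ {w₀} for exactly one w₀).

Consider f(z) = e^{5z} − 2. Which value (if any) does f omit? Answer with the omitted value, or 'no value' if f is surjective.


Little Picard bounds the complement of f(ℂ) to at most one point.
e^{5z} is never zero on ℂ, so 1·e^{5z} takes every value in ℂ ∖ {0}. Adding -2 shifts the range to ℂ ∖ {-2}. Thus f omits exactly the value -2.

Omitted value: -2.


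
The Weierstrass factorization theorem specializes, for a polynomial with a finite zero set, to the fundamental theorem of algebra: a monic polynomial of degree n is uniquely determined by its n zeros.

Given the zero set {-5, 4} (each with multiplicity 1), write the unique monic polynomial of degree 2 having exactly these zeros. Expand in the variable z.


The polynomial is p(z) = ∏_{α ∈ S} (z − α), where S = {-5, 4}.
Expanding the product yields: p(z) = z^2 + z -20.
The resulting polynomial has degree 2 and real coefficients as required.

p(z) = z^2 + z -20.


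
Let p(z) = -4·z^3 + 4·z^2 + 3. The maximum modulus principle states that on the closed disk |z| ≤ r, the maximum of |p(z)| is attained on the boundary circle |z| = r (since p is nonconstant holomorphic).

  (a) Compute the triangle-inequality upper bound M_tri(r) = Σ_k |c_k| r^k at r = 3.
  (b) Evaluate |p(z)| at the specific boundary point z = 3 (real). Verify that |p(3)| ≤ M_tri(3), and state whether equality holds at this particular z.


Coefficients: c_0 = 3, c_1 = 0, c_2 = 4, c_3 = -4. Radius r = 3.
Part (a). Triangle bound: M_tri(r) = Σ_k |c_k| r^k
  = |3|·3^0 + |0|·3^1 + |4|·3^2 + |-4|·3^3
  = 3 + 0 + 36 + 108 = 147.
This bounds M(r) := max_{|z|=r} |p(z)| from above; equality holds iff all terms c_k z^k can be made to align in phase at a single z on |z|=r.
Part (b). At z = 3 (real, on the circle |z| = r):
  p(3) = (3)·3^0 + (0)·3^1 + (4)·3^2 + (-4)·3^3 = -69.
  |p(3)| = 69.
Check: |p(3)| = 69 ≤ 147 = M_tri(3). ✓ Equality does not hold at z = 3 (the coefficients have mixed signs, so the terms do not all align in phase there).

M_tri(3) = 147; |p(3)| = 69; equality at z=3: no.


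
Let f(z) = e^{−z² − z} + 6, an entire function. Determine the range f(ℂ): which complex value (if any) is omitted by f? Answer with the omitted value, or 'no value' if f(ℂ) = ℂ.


Little Picard bounds the complement of f(ℂ) to at most one point.
The exponent g(z) = −z² − z is a nonconstant polynomial, hence surjective onto ℂ. So e^{g(z)} takes every value in {e^w : w ∈ ℂ} = ℂ ∖ {0}. Adding 6 shifts the range to ℂ ∖ {6}. f omits exactly 6.

Omitted value: 6.


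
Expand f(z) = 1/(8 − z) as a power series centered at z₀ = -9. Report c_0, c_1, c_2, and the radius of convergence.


Let w = z − z₀, so z = z₀ + w.
Then 8 − z = 8 − (z₀ + w) = (8 − z₀) − w = 17 − w.
f(z) = 1/(17 − w) = (1/(17)) · 1/(1 − w/(17)) = Σ_{n≥0} w^n / (17)^(n+1).
So c_n = 1/(17)^(n+1):
  c_0 = 1/(17)^1 = 1/17.
  c_1 = 1/(17)^2 = 1/289.
  c_2 = 1/(17)^3 = 1/4913.
The series is valid for |w/d| < 1, i.e. |z − z₀| < |d|.
Radius of convergence: R = |8 − z₀| = |17| = 17 (distance from z₀ to the singularity z = 8).

c_0 = 1/17, c_1 = 1/289, c_2 = 1/4913; R = 17.


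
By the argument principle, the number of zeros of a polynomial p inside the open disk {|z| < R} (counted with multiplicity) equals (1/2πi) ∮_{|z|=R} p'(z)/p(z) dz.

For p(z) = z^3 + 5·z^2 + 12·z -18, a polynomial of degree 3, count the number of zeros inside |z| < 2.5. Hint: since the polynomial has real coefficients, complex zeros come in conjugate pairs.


The zeros of p are: (-3 + 3i), (-3 - 3i), 1.
Their magnitudes are: 4.243, 4.243, 1.
Zeros with |z| < R = 2.5: 1.
Count = 1.
By the argument principle, (1/2πi) ∮_{|z|=R} p'(z)/p(z) dz equals exactly this count.

Number of zeros inside |z| < 2.5: 1.


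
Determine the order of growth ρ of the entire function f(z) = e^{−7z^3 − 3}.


|e^{−7z^3 − 3}| = e^{Re(-7·z^3) + -3} ≤ e^{7|z|^3 + -3} = e^{7r^3 + -3} on |z| = r, so ρ ≤ 3. Choosing z on |z|=r so that -7·z^3 is real positive (always possible by picking arg z appropriately) gives |f(z)| = e^{7r^3 + -3}, matching the bound. The additive constant -3 does not affect log log M(r) ~ 3·log r. Hence ρ = 3.
Therefore ρ = 3.

Order ρ = 3.


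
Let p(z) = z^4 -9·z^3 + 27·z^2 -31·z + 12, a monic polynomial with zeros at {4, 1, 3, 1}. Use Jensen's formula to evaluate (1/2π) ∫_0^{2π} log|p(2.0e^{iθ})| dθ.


Zeros: 1, 1, 3, 4; r = 2.0.
Inside |z| < r: 1, 1. Outside (|z| ≥ r): 3, 4.
p(0) = 12, so log|p(0)| = log(12) = 2.4849.
Apply Jensen: I(r) = log|p(0)| + Σ_k log(r/|z_k|), summed over zeros inside |z| < r.
  log(r/|z_k|) for z_k = 1: log(2.0/1) = 0.6931
  log(r/|z_k|) for z_k = 1: log(2.0/1) = 0.6931
  Outside zeros (3, 4) contribute nothing to the Jensen sum.
Sum over inside zeros: 1.3863.
I(r) = log|p(0)| + (inside sum) = 2.4849 + 1.3863 = 3.8712.
Note: since some zeros are outside |z| ≤ r, the simplified n·log(r) form does NOT apply — only the inside zeros contribute.

I(r) ≈ 3.8712.


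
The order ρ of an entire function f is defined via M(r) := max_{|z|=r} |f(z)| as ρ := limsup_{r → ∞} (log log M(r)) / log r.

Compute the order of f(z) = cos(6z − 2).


cos(w) is a linear combination of e^{iw} and e^{−iw} (or e^w, e^{−w} in the hyperbolic case), so |cos(w)| ≤ e^{|w|}. With w = 6z − 2, |w| ≤ 6|z| + 2 = 6r + 2 on |z| = r, giving M(r) ≤ e^{6r + 2}, so ρ ≤ 1. On a suitable ray (z = it for sin/cos; z = t for sinh/cosh, t real → ∞), |cos(6z − 2)| grows like e^{6|t|}/2, so ρ ≥ 1. Hence ρ = 1.
Therefore ρ = 1.

Order ρ = 1.


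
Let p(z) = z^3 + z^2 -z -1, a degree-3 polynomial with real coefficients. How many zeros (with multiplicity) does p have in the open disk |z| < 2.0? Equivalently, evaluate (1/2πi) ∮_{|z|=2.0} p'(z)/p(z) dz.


The zeros of p are: -1, 1, -1.
Their magnitudes are: 1, 1, 1.
Zeros with |z| < R = 2.0: -1, 1, -1.
Count = 3.
By the argument principle, (1/2πi) ∮_{|z|=R} p'(z)/p(z) dz equals exactly this count.

Number of zeros inside |z| < 2.0: 3.


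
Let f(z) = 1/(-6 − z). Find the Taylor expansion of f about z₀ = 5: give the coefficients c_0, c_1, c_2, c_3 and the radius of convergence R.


Let w = z − z₀, so z = z₀ + w.
Then -6 − z = -6 − (z₀ + w) = (-6 − z₀) − w = -11 − w.
f(z) = 1/(-11 − w) = (1/(-11)) · 1/(1 − w/(-11)) = Σ_{n≥0} w^n / (-11)^(n+1).
So c_n = 1/(-11)^(n+1):
  c_0 = 1/(-11)^1 = -1/11.
  c_1 = 1/(-11)^2 = 1/121.
  c_2 = 1/(-11)^3 = -1/1331.
  c_3 = 1/(-11)^4 = 1/14641.
The series is valid for |w/d| < 1, i.e. |z − z₀| < |d|.
Radius of convergence: R = |-6 − z₀| = |-11| = 11 (distance from z₀ to the singularity z = -6).

c_0 = -1/11, c_1 = 1/121, c_2 = -1/1331, c_3 = 1/14641; R = 11.


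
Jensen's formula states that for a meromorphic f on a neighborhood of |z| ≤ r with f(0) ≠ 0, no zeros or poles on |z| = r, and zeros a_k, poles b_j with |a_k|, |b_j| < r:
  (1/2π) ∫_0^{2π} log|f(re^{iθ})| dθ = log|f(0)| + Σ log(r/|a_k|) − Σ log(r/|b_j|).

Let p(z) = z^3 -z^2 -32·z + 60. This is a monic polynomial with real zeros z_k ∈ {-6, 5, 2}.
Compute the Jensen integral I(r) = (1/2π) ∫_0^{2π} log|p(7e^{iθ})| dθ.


Zeros: -6, 2, 5; r = 7.
Inside |z| < r: -6, 2, 5. Outside (|z| ≥ r): ∅.
p(0) = 60, so log|p(0)| = log(60) = 4.0943.
Apply Jensen: I(r) = log|p(0)| + Σ_k log(r/|z_k|), summed over zeros inside |z| < r.
  log(r/|z_k|) for z_k = -6: log(7/6) = 0.1542
  log(r/|z_k|) for z_k = 5: log(7/5) = 0.3365
  log(r/|z_k|) for z_k = 2: log(7/2) = 1.2528
Sum over inside zeros: 1.7434.
I(r) = log|p(0)| + (inside sum) = 4.0943 + 1.7434 = 5.8377.
Closed form (all zeros inside, monic): I(r) = n·log(r) = 3·log(7) = 5.8377. ✓

I(r) ≈ 5.8377.


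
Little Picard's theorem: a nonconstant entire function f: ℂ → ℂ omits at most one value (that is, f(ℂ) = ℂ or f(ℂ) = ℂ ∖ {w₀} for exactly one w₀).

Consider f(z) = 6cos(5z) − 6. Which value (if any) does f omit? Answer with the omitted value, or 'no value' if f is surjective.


Little Picard bounds the complement of f(ℂ) to at most one point.
cos is entire and surjective onto ℂ: for every w ∈ ℂ, cos(ζ) = w has a solution ζ ∈ ℂ (e.g., via the complex inverse arccos). With ζ = 5z this gives z = ζ/(5). Then 6·cos(5z) takes every value in 6·ℂ = ℂ, and adding -6 is a bijection of ℂ. So f is surjective and omits no value. (Note: only on the real line is cos bounded by [−1, 1].)

Omitted value: no value.


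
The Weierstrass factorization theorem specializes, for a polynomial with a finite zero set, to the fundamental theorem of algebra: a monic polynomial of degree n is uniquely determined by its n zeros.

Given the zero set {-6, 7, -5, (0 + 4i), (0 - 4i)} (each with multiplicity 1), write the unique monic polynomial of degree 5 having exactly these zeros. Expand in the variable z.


The polynomial is p(z) = ∏_{α ∈ S} (z − α), where S = {-6, 7, -5, (0 + 4i), (0 - 4i)}.
Expanding the product yields: p(z) = z^5 + 4·z^4 -31·z^3 -146·z^2 -752·z -3360.
Note conjugate pairs combine to real quadratics: (z − (0+4i))(z − (0−4i)) = z² + 16.
The resulting polynomial has degree 5 and real coefficients as required.

p(z) = z^5 + 4·z^4 -31·z^3 -146·z^2 -752·z -3360.


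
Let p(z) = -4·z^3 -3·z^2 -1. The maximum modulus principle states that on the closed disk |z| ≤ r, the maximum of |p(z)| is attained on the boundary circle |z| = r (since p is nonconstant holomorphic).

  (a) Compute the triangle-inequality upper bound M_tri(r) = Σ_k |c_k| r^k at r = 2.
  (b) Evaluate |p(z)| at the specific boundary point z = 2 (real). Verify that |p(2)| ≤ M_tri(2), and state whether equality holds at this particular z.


Coefficients: c_0 = -1, c_1 = 0, c_2 = -3, c_3 = -4. Radius r = 2.
Part (a). Triangle bound: M_tri(r) = Σ_k |c_k| r^k
  = |-1|·2^0 + |0|·2^1 + |-3|·2^2 + |-4|·2^3
  = 1 + 0 + 12 + 32 = 45.
This bounds M(r) := max_{|z|=r} |p(z)| from above; equality holds iff all terms c_k z^k can be made to align in phase at a single z on |z|=r.
Part (b). At z = 2 (real, on the circle |z| = r):
  p(2) = (-1)·2^0 + (0)·2^1 + (-3)·2^2 + (-4)·2^3 = -45.
  |p(2)| = 45.
Since all nonzero coefficients share the same sign, |p(2)| = 45 = M_tri(2); the triangle bound is attained at z = 2, so in fact M(r) = 45.

M_tri(2) = 45; |p(2)| = 45; equality at z=2: yes.


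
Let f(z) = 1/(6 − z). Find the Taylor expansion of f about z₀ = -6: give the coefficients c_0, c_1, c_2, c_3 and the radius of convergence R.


Let w = z − z₀, so z = z₀ + w.
Then 6 − z = 6 − (z₀ + w) = (6 − z₀) − w = 12 − w.
f(z) = 1/(12 − w) = (1/(12)) · 1/(1 − w/(12)) = Σ_{n≥0} w^n / (12)^(n+1).
So c_n = 1/(12)^(n+1):
  c_0 = 1/(12)^1 = 1/12.
  c_1 = 1/(12)^2 = 1/144.
  c_2 = 1/(12)^3 = 1/1728.
  c_3 = 1/(12)^4 = 1/20736.
The series is valid for |w/d| < 1, i.e. |z − z₀| < |d|.
Radius of convergence: R = |6 − z₀| = |12| = 12 (distance from z₀ to the singularity z = 6).

c_0 = 1/12, c_1 = 1/144, c_2 = 1/1728, c_3 = 1/20736; R = 12.


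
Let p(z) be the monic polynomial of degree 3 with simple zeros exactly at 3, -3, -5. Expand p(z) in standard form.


The polynomial is p(z) = ∏_{α ∈ S} (z − α), where S = {3, -3, -5}.
Expanding the product yields: p(z) = z^3 + 5·z^2 -9·z -45.
The resulting polynomial has degree 3 and real coefficients as required.

p(z) = z^3 + 5·z^2 -9·z -45.


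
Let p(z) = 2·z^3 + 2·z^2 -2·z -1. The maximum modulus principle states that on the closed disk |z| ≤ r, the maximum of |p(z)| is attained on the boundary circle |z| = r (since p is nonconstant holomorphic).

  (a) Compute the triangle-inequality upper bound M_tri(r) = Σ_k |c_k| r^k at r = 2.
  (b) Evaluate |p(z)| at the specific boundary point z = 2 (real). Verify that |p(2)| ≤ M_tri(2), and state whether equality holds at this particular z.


Coefficients: c_0 = -1, c_1 = -2, c_2 = 2, c_3 = 2. Radius r = 2.
Part (a). Triangle bound: M_tri(r) = Σ_k |c_k| r^k
  = |-1|·2^0 + |-2|·2^1 + |2|·2^2 + |2|·2^3
  = 1 + 4 + 8 + 16 = 29.
This bounds M(r) := max_{|z|=r} |p(z)| from above; equality holds iff all terms c_k z^k can be made to align in phase at a single z on |z|=r.
Part (b). At z = 2 (real, on the circle |z| = r):
  p(2) = (-1)·2^0 + (-2)·2^1 + (2)·2^2 + (2)·2^3 = 19.
  |p(2)| = 19.
Check: |p(2)| = 19 ≤ 29 = M_tri(2). ✓ Equality does not hold at z = 2 (the coefficients have mixed signs, so the terms do not all align in phase there).

M_tri(2) = 29; |p(2)| = 19; equality at z=2: no.


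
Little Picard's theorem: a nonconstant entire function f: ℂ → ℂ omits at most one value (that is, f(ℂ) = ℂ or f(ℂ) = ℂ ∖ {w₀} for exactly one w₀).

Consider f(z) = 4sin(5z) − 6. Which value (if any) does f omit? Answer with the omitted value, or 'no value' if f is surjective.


Little Picard bounds the complement of f(ℂ) to at most one point.
sin is entire and surjective onto ℂ: for every w ∈ ℂ, sin(ζ) = w has a solution ζ ∈ ℂ (e.g., via the complex inverse arcsin). With ζ = 5z this gives z = ζ/(5). Then 4·sin(5z) takes every value in 4·ℂ = ℂ, and adding -6 is a bijection of ℂ. So f is surjective and omits no value. (Note: only on the real line is sin bounded by [−1, 1].)

Omitted value: no value.


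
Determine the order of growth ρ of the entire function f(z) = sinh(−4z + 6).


sinh(w) is a linear combination of e^{iw} and e^{−iw} (or e^w, e^{−w} in the hyperbolic case), so |sinh(w)| ≤ e^{|w|}. With w = −4z + 6, |w| ≤ 4|z| + 6 = 4r + 6 on |z| = r, giving M(r) ≤ e^{4r + 6}, so ρ ≤ 1. On a suitable ray (z = it for sin/cos; z = t for sinh/cosh, t real → ∞), |sinh(−4z + 6)| grows like e^{4|t|}/2, so ρ ≥ 1. Hence ρ = 1.
Therefore ρ = 1.

Order ρ = 1.


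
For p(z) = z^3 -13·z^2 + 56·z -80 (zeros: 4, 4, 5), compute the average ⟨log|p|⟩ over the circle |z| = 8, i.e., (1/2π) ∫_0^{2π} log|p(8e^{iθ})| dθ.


Zeros: 4, 4, 5; r = 8.
Inside |z| < r: 4, 4, 5. Outside (|z| ≥ r): ∅.
p(0) = -80, so log|p(0)| = log(80) = 4.3820.
Apply Jensen: I(r) = log|p(0)| + Σ_k log(r/|z_k|), summed over zeros inside |z| < r.
  log(r/|z_k|) for z_k = 4: log(8/4) = 0.6931
  log(r/|z_k|) for z_k = 4: log(8/4) = 0.6931
  log(r/|z_k|) for z_k = 5: log(8/5) = 0.4700
Sum over inside zeros: 1.8563.
I(r) = log|p(0)| + (inside sum) = 4.3820 + 1.8563 = 6.2383.
Closed form (all zeros inside, monic): I(r) = n·log(r) = 3·log(8) = 6.2383. ✓

I(r) ≈ 6.2383.


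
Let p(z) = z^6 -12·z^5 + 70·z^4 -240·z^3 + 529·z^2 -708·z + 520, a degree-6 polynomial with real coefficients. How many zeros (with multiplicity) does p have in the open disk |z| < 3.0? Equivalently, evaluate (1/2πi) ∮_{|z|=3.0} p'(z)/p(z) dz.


The zeros of p are: (3 + 2i), (3 - 2i), (2 + 2i), (2 - 2i), (1 + 2i), (1 - 2i).
Their magnitudes are: 3.606, 3.606, 2.828, 2.828, 2.236, 2.236.
Zeros with |z| < R = 3.0: (2 + 2i), (2 - 2i), (1 + 2i), (1 - 2i).
Count = 4.
By the argument principle, (1/2πi) ∮_{|z|=R} p'(z)/p(z) dz equals exactly this count.

Number of zeros inside |z| < 3.0: 4.


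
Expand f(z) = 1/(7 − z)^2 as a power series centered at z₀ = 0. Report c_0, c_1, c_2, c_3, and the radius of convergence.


Let w = z − z₀, so z = z₀ + w.
Then 7 − z = 7 − (z₀ + w) = (7 − z₀) − w = 7 − w.
f(z) = 1/(7 − w)^2 = (1/(7)^2) · (1 − w/(7))^{−2}.
By the binomial series (1−u)^{−2} = Σ_{n≥0} C(n+1, 1) u^n for |u|<1, with u = w/(7):
  c_n = C(n+1, 1) / (7)^(n+2).
  c_0 = 1/(7)^2 = 1/49.
  c_1 = 2/(7)^3 = 2/343.
  c_2 = 3/(7)^4 = 3/2401.
  c_3 = 4/(7)^5 = 4/16807.
The series is valid for |w/d| < 1, i.e. |z − z₀| < |d|.
Radius of convergence: R = |7 − z₀| = |7| = 7 (distance from z₀ to the singularity z = 7).

c_0 = 1/49, c_1 = 2/343, c_2 = 3/2401, c_3 = 4/16807; R = 7.


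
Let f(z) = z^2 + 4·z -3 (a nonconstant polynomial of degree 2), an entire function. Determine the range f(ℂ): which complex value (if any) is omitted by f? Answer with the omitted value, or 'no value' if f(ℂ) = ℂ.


Little Picard bounds the complement of f(ℂ) to at most one point.
For every w ∈ ℂ, the equation p(z) − w = 0 is a nonconstant polynomial in z and hence has at least one root by the fundamental theorem of algebra. So p is surjective onto ℂ, omitting no value.

Omitted value: no value.


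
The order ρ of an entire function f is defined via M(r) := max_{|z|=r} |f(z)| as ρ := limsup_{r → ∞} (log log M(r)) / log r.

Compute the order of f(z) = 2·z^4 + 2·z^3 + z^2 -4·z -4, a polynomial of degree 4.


|f(z)| ≤ Σ|c_k|·r^k = O(r^4) as r → ∞. Polynomial growth is O(e^{r^ε}) for every ε > 0 (since r^4/e^{r^ε} → 0), so ρ ≤ ε for all ε > 0, i.e. ρ = 0. Every nonconstant polynomial has order 0.
Therefore ρ = 0.

Order ρ = 0.


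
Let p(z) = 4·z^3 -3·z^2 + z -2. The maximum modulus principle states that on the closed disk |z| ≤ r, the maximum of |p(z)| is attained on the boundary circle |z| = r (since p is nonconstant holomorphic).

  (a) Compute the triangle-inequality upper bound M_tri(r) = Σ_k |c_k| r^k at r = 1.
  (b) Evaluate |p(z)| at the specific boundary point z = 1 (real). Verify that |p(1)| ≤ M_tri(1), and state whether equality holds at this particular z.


Coefficients: c_0 = -2, c_1 = 1, c_2 = -3, c_3 = 4. Radius r = 1.
Part (a). Triangle bound: M_tri(r) = Σ_k |c_k| r^k
  = |-2|·1^0 + |1|·1^1 + |-3|·1^2 + |4|·1^3
  = 2 + 1 + 3 + 4 = 10.
This bounds M(r) := max_{|z|=r} |p(z)| from above; equality holds iff all terms c_k z^k can be made to align in phase at a single z on |z|=r.
Part (b). At z = 1 (real, on the circle |z| = r):
  p(1) = (-2)·1^0 + (1)·1^1 + (-3)·1^2 + (4)·1^3 = 0.
  |p(1)| = 0.
Check: |p(1)| = 0 ≤ 10 = M_tri(1). ✓ Equality does not hold at z = 1 (the coefficients have mixed signs, so the terms do not all align in phase there).

M_tri(1) = 10; |p(1)| = 0; equality at z=1: no.


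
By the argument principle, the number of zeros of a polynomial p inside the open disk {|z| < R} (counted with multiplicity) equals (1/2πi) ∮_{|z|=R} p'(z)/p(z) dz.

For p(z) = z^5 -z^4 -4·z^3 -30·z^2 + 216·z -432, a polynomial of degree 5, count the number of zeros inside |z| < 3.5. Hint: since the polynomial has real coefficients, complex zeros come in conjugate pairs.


The zeros of p are: (-3 + 3i), (-3 - 3i), 3, (2 + 2i), (2 - 2i).
Their magnitudes are: 4.243, 4.243, 3, 2.828, 2.828.
Zeros with |z| < R = 3.5: 3, (2 + 2i), (2 - 2i).
Count = 3.
By the argument principle, (1/2πi) ∮_{|z|=R} p'(z)/p(z) dz equals exactly this count.

Number of zeros inside |z| < 3.5: 3.


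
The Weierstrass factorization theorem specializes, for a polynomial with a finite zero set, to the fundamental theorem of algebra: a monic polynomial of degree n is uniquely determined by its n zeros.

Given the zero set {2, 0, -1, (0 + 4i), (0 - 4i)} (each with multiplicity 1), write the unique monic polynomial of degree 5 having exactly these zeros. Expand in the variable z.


The polynomial is p(z) = ∏_{α ∈ S} (z − α), where S = {2, 0, -1, (0 + 4i), (0 - 4i)}.
Expanding the product yields: p(z) = z^5 -z^4 + 14·z^3 -16·z^2 -32·z.
Note conjugate pairs combine to real quadratics: (z − (0+4i))(z − (0−4i)) = z² + 16.
The resulting polynomial has degree 5 and real coefficients as required.

p(z) = z^5 -z^4 + 14·z^3 -16·z^2 -32·z.


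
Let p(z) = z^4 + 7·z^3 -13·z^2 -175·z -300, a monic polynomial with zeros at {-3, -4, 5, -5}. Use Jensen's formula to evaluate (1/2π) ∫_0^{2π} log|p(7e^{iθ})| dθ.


Zeros: -5, -4, -3, 5; r = 7.
Inside |z| < r: -5, -4, -3, 5. Outside (|z| ≥ r): ∅.
p(0) = -300, so log|p(0)| = log(300) = 5.7038.
Apply Jensen: I(r) = log|p(0)| + Σ_k log(r/|z_k|), summed over zeros inside |z| < r.
  log(r/|z_k|) for z_k = -3: log(7/3) = 0.8473
  log(r/|z_k|) for z_k = -4: log(7/4) = 0.5596
  log(r/|z_k|) for z_k = 5: log(7/5) = 0.3365
  log(r/|z_k|) for z_k = -5: log(7/5) = 0.3365
Sum over inside zeros: 2.0799.
I(r) = log|p(0)| + (inside sum) = 5.7038 + 2.0799 = 7.7836.
Closed form (all zeros inside, monic): I(r) = n·log(r) = 4·log(7) = 7.7836. ✓

I(r) ≈ 7.7836.


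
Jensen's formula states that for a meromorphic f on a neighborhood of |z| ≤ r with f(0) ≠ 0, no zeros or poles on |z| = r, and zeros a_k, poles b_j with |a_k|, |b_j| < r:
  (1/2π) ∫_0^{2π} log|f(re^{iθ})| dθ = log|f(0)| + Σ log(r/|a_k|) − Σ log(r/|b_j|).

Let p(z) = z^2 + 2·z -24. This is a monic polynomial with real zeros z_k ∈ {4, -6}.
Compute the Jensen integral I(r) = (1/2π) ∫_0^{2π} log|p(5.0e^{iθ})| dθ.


Zeros: -6, 4; r = 5.0.
Inside |z| < r: 4. Outside (|z| ≥ r): -6.
p(0) = -24, so log|p(0)| = log(24) = 3.1781.
Apply Jensen: I(r) = log|p(0)| + Σ_k log(r/|z_k|), summed over zeros inside |z| < r.
  log(r/|z_k|) for z_k = 4: log(5.0/4) = 0.2231
  Outside zeros (-6) contribute nothing to the Jensen sum.
Sum over inside zeros: 0.2231.
I(r) = log|p(0)| + (inside sum) = 3.1781 + 0.2231 = 3.4012.
Note: since some zeros are outside |z| ≤ r, the simplified n·log(r) form does NOT apply — only the inside zeros contribute.

I(r) ≈ 3.4012.
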